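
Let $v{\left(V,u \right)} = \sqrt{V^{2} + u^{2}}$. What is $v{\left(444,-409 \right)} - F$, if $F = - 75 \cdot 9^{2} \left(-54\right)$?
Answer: $-328050 + \sqrt{364417} \approx -3.2745 \cdot 10^{5}$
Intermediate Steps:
$F = 328050$ ($F = \left(-75\right) 81 \left(-54\right) = \left(-6075\right) \left(-54\right) = 328050$)
$v{\left(444,-409 \right)} - F = \sqrt{444^{2} + \left(-409\right)^{2}} - 328050 = \sqrt{197136 + 167281} - 328050 = \sqrt{364417} - 328050 = -328050 + \sqrt{364417}$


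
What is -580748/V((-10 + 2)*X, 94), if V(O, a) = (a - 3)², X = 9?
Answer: -11852/169 ≈ -70.130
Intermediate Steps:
V(O, a) = (-3 + a)²
-580748/V((-10 + 2)*X, 94) = -580748/(-3 + 94)² = -580748/(91²) = -580748/8281 = -580748*1/8281 = -11852/169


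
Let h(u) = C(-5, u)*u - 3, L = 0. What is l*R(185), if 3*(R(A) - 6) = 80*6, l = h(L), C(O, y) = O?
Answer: -498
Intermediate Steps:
h(u) = -3 - 5*u (h(u) = -5*u - 3 = -3 - 5*u)
l = -3 (l = -3 - 5*0 = -3 + 0 = -3)
R(A) = 166 (R(A) = 6 + (80*6)/3 = 6 + (1/3)*480 = 6 + 160 = 166)
l*R(185) = -3*166 = -498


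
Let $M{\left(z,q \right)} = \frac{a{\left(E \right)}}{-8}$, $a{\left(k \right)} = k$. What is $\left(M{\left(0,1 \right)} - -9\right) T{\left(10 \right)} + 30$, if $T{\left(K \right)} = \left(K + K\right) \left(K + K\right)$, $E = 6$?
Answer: $3330$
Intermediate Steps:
$M{\left(z,q \right)} = - \frac{3}{4}$ ($M{\left(z,q \right)} = \frac{6}{-8} = 6 \left(- \frac{1}{8}\right) = - \frac{3}{4}$)
$T{\left(K \right)} = 4 K^{2}$ ($T{\left(K \right)} = 2 K 2 K = 4 K^{2}$)
$\left(M{\left(0,1 \right)} - -9\right) T{\left(10 \right)} + 30 = \left(- \frac{3}{4} - -9\right) 4 \cdot 10^{2} + 30 = \left(- \frac{3}{4} + 9\right) 4 \cdot 100 + 30 = \frac{33}{4} \cdot 400 + 30 = 3300 + 30 = 3330$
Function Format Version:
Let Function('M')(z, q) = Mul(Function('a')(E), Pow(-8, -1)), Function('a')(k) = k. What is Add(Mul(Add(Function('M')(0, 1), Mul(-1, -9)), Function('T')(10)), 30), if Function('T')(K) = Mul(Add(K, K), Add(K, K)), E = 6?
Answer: 3330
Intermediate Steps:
Function('M')(z, q) = Rational(-3, 4) (Function('M')(z, q) = Mul(6, Pow(-8, -1)) = Mul(6, Rational(-1, 8)) = Rational(-3, 4))
Function('T')(K) = Mul(4, Pow(K, 2)) (Function('T')(K) = Mul(Mul(2, K), Mul(2, K)) = Mul(4, Pow(K, 2)))
Add(Mul(Add(Function('M')(0, 1), Mul(-1, -9)), Function('T')(10)), 30) = Add(Mul(Add(Rational(-3, 4), Mul(-1, -9)), Mul(4, Pow(10, 2))), 30) = Add(Mul(Add(Rational(-3, 4), 9), Mul(4, 100)), 30) = Add(Mul(Rational(33, 4), 400), 30) = Add(3300, 30) = 3330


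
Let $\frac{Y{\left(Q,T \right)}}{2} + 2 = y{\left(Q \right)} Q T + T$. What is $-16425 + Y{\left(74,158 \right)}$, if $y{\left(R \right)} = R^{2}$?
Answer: $128034671$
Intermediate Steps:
$Y{\left(Q,T \right)} = -4 + 2 T + 2 T Q^{3}$ ($Y{\left(Q,T \right)} = -4 + 2 \left(Q^{2} Q T + T\right) = -4 + 2 \left(Q^{3} T + T\right) = -4 + 2 \left(T Q^{3} + T\right) = -4 + 2 \left(T + T Q^{3}\right) = -4 + \left(2 T + 2 T Q^{3}\right) = -4 + 2 T + 2 T Q^{3}$)
$-16425 + Y{\left(74,158 \right)} = -16425 + \left(-4 + 2 \cdot 158 + 2 \cdot 158 \cdot 74^{3}\right) = -16425 + \left(-4 + 316 + 2 \cdot 158 \cdot 405224\right) = -16425 + \left(-4 + 316 + 128050784\right) = -16425 + 128051096 = 128034671$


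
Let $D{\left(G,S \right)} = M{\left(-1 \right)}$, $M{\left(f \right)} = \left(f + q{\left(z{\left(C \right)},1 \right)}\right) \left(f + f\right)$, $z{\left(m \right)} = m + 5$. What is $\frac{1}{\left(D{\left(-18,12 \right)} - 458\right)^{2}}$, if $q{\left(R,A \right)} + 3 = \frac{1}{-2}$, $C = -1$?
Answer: $\frac{1}{201601} \approx 4.9603 \cdot 10^{-6}$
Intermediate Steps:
$z{\left(m \right)} = 5 + m$
$q{\left(R,A \right)} = - \frac{7}{2}$ ($q{\left(R,A \right)} = -3 + \frac{1}{-2} = -3 - \frac{1}{2} = - \frac{7}{2}$)
$M{\left(f \right)} = 2 f \left(- \frac{7}{2} + f\right)$ ($M{\left(f \right)} = \left(f - \frac{7}{2}\right) \left(f + f\right) = \left(- \frac{7}{2} + f\right) 2 f = 2 f \left(- \frac{7}{2} + f\right)$)
$D{\left(G,S \right)} = 9$ ($D{\left(G,S \right)} = - (-7 + 2 \left(-1\right)) = - (-7 - 2) = \left(-1\right) \left(-9\right) = 9$)
$\frac{1}{\left(D{\left(-18,12 \right)} - 458\right)^{2}} = \frac{1}{\left(9 - 458\right)^{2}} = \frac{1}{\left(-449\right)^{2}} = \frac{1}{201601}$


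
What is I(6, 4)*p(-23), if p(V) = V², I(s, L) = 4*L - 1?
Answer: 7935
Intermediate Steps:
I(s, L) = -1 + 4*L
I(6, 4)*p(-23) = (-1 + 4*4)*(-23)² = (-1 + 16)*529 = 15*529 = 7935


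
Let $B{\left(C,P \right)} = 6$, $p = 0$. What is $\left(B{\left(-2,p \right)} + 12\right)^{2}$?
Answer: $324$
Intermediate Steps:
$\left(B{\left(-2,p \right)} + 12\right)^{2} = \left(6 + 12\right)^{2} = 18^{2} = 324$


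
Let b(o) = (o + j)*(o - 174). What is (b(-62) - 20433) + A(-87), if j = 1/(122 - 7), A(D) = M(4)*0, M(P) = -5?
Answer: -667351/115 ≈ -5803.1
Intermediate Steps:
A(D) = 0 (A(D) = -5*0 = 0)
j = 1/115 ≈ 0.0086956
b(o) = (-174 + o)*(1/115 + o) (b(o) = (o + 1/115)*(o - 174) = (1/115 + o)*(-174 + o) = (-174 + o)*(1/115 + o))
(b(-62) - 20433) + A(-87) = ((-174/115 + (-62)**2 - 20009/115*(-62)) - 20433) + 0 = ((-174/115 + 3844 + 1240558/115) - 20433) + 0 = (1682444/115 - 20433) + 0 = -667351/115 + 0 = -667351/115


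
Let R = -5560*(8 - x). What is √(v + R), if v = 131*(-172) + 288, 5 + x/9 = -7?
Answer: 2*I*√166801 ≈ 816.83*I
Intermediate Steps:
x = -108 (x = -45 + 9*(-7) = -45 - 63 = -108)
v = -22244 (v = -22532 + 288 = -22244)
R = -644960 (R = -5560*(8 - 1*(-108)) = -5560*(8 + 108) = -5560*116 = -644960)
√(v + R) = √(-22244 - 644960) = √(-667204) = 2*I*√166801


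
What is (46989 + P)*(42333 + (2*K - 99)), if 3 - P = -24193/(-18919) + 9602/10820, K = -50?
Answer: 101321601701346877/51175895 ≈ 1.9799e+9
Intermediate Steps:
P = 85341121/102351790 (P = 3 - (-24193/(-18919) + 9602/10820) = 3 - (-24193*(-1/18919) + 9602*(1/10820)) = 3 - (24193/18919 + 4801/5410) = 3 - 1*221714249/102351790 = 3 - 221714249/102351790 = 85341121/102351790 ≈ 0.83380)
(46989 + P)*(42333 + (2*K - 99)) = (46989 + 85341121/102351790)*(42333 + (2*(-50) - 99)) = 4809493601431*(42333 + (-100 - 99))/102351790 = 4809493601431*(42333 - 199)/102351790 = (4809493601431/102351790)*42134 = 101321601701346877/51175895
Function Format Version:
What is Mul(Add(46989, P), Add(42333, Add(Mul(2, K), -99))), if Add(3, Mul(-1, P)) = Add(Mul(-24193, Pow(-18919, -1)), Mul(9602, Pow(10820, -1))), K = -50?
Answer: Rational(101321601701346877, 51175895) ≈ 1.9799e+9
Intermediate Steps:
P = Rational(85341121, 102351790) (P = Add(3, Mul(-1, Add(Mul(-24193, Pow(-18919, -1)), Mul(9602, Pow(10820, -1))))) = Add(3, Mul(-1, Add(Mul(-24193, Rational(-1, 18919)), Mul(9602, Rational(1, 10820))))) = Add(3, Mul(-1, Add(Rational(24193, 18919), Rational(4801, 5410)))) = Add(3, Mul(-1, Rational(221714249, 102351790))) = Add(3, Rational(-221714249, 102351790)) = Rational(85341121, 102351790) ≈ 0.83380)
Mul(Add(46989, P), Add(42333, Add(Mul(2, K), -99))) = Mul(Add(46989, Rational(85341121, 102351790)), Add(42333, Add(Mul(2, -50), -99))) = Mul(Rational(4809493601431, 102351790), Add(42333, Add(-100, -99))) = Mul(Rational(4809493601431, 102351790), Add(42333, -199)) = Mul(Rational(4809493601431, 102351790), 42134) = Rational(101321601701346877, 51175895)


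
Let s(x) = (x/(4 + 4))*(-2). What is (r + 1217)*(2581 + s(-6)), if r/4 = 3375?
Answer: 76013305/2 ≈ 3.8007e+7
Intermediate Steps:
r = 13500 (r = 4*3375 = 13500)
s(x) = -x/4 (s(x) = (x/8)*(-2) = -x/4)
(r + 1217)*(2581 + s(-6)) = (13500 + 1217)*(2581 - 1/4*(-6)) = 14717*(2581 + 3/2) = 14717*(5165/2) = 76013305/2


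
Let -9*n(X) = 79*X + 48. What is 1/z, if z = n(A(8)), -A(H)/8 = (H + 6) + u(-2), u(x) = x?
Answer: 3/2512 ≈ 0.0011943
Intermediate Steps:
A(H) = -32 - 8*H (A(H) = -8*((H + 6) - 2) = -8*((6 + H) - 2) = -8*(4 + H) = -32 - 8*H)
n(X) = -16/3 - 79*X/9 (n(X) = -(79*X + 48)/9 = -(48 + 79*X)/9 = -16/3 - 79*X/9)
z = 2512/3 (z = -16/3 - 79*(-32 - 8*8)/9 = -16/3 - 79*(-32 - 64)/9 = -16/3 - 79/9*(-96) = -16/3 + 2528/3 = 2512/3 ≈ 837.33)
1/z = 1/(2512/3) = 3/2512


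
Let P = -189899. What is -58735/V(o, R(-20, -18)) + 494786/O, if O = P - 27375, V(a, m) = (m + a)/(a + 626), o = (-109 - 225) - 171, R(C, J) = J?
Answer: 771946711056/56817151 ≈ 13587.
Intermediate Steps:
o = -505 (o = -334 - 171 = -505)
V(a, m) = (a + m)/(626 + a)
O = -217274 (O = -189899 - 27375 = -217274)
-58735/V(o, R(-20, -18)) + 494786/O = -58735*(626 - 505)/(-505 - 18) + 494786/(-217274) = -58735/(-523/121) + 494786*(-1/217274) = -58735/((1/121)*(-523)) - 247393/108637 = -58735/(-523/121) - 247393/108637 = -58735*(-121/523) - 247393/108637 = 7106935/523 - 247393/108637 = 771946711056/56817151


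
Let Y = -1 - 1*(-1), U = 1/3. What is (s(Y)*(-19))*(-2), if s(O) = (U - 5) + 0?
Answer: -532/3 ≈ -177.33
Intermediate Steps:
U = ⅓ ≈ 0.33333
Y = 0 (Y = -1 + 1 = 0)
s(O) = -14/3 (s(O) = (⅓ - 5) + 0 = -14/3 + 0 = -14/3)
(s(Y)*(-19))*(-2) = -14/3*(-19)*(-2) = (266/3)*(-2) = -532/3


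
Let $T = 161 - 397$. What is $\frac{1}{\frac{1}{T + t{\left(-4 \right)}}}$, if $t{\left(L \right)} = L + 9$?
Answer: $-231$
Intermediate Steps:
$t{\left(L \right)} = 9 + L$
$T = -236$
$\frac{1}{\frac{1}{T + t{\left(-4 \right)}}} = \frac{1}{\frac{1}{-236 + \left(9 - 4\right)}} = \frac{1}{\frac{1}{-236 + 5}} = \frac{1}{\frac{1}{-231}} = \frac{1}{- \frac{1}{231}} = -231$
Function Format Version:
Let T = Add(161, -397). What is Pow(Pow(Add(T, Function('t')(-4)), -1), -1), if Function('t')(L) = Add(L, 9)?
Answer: -231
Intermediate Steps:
Function('t')(L) = Add(9, L)
T = -236
Pow(Pow(Add(T, Function('t')(-4)), -1), -1) = Pow(Pow(Add(-236, Add(9, -4)), -1), -1) = Pow(Pow(Add(-236, 5), -1), -1) = Pow(Pow(-231, -1), -1) = Pow(Rational(-1, 231), -1) = -231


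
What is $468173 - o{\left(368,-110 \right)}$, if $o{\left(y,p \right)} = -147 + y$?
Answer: $467952$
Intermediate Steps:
$468173 - o{\left(368,-110 \right)} = 468173 - \left(-147 + 368\right) = 468173 - 221 = 467952$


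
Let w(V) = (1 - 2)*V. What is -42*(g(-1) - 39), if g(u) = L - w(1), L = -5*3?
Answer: 2226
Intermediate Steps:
w(V) = -V
L = -15
g(u) = -14 (g(u) = -15 - (-1) = -15 - 1*(-1) = -15 + 1 = -14)
-42*(g(-1) - 39) = -42*(-14 - 39) = -42*(-53) = 2226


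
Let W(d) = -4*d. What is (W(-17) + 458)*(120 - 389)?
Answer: -141494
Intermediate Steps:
(W(-17) + 458)*(120 - 389) = (-4*(-17) + 458)*(120 - 389) = (68 + 458)*(-269) = 526*(-269) = -141494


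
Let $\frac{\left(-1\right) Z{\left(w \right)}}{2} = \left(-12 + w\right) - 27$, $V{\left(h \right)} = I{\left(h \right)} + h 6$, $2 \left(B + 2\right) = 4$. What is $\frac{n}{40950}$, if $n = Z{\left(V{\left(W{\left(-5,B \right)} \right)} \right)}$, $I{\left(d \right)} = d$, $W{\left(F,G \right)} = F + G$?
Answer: $\frac{74}{20475} \approx 0.0036142$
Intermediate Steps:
$B = 0$ ($B = -2 + \frac{1}{2} \cdot 4 = -2 + 2 = 0$)
$V{\left(h \right)} = 7 h$ ($V{\left(h \right)} = h + h 6 = h + 6 h = 7 h$)
$Z{\left(w \right)} = 78 - 2 w$ ($Z{\left(w \right)} = - 2 \left(\left(-12 + w\right) - 27\right) = - 2 \left(-39 + w\right) = 78 - 2 w$)
$n = 148$ ($n = 78 - 2 \cdot 7 \left(-5 + 0\right) = 78 - 2 \cdot 7 \left(-5\right) = 78 - -70 = 78 + 70 = 148$)
$\frac{n}{40950} = \frac{148}{40950} = 148 \cdot \frac{1}{40950} = \frac{74}{20475}$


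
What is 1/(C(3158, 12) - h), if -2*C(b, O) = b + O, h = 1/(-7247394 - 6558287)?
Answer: -13805681/21882004384 ≈ -0.00063092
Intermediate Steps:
h = -1/13805681 (h = 1/(-13805681) = -1/13805681 ≈ -7.2434e-8)
C(b, O) = -O/2 - b/2 (C(b, O) = -(b + O)/2 = -(O + b)/2 = -O/2 - b/2)
1/(C(3158, 12) - h) = 1/((-½*12 - ½*3158) - 1*(-1/13805681)) = 1/((-6 - 1579) + 1/13805681) = 1/(-1585 + 1/13805681) = 1/(-21882004384/13805681) = -13805681/21882004384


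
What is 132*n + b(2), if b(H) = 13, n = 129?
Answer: 17041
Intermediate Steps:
132*n + b(2) = 132*129 + 13 = 17028 + 13 = 17041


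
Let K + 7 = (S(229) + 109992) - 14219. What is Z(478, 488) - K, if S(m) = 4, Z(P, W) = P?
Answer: -95292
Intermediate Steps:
K = 95770 (K = -7 + ((4 + 109992) - 14219) = -7 + (109996 - 14219) = -7 + 95777 = 95770)
Z(478, 488) - K = 478 - 1*95770 = 478 - 95770 = -95292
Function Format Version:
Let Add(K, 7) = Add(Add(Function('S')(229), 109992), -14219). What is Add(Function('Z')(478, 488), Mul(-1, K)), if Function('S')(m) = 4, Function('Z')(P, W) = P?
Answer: -95292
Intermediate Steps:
K = 95770 (K = Add(-7, Add(Add(4, 109992), -14219)) = Add(-7, Add(109996, -14219)) = Add(-7, 95777) = 95770)
Add(Function('Z')(478, 488), Mul(-1, K)) = Add(478, Mul(-1, 95770)) = Add(478, -95770) = -95292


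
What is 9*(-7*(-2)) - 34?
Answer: 92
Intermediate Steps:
9*(-7*(-2)) - 34 = 9*14 - 34 = 126 - 34 = 92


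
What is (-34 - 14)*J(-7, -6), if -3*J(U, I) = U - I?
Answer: -16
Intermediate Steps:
J(U, I) = -U/3 + I/3 (J(U, I) = -(U - I)/3 = -U/3 + I/3)
(-34 - 14)*J(-7, -6) = (-34 - 14)*(-1/3*(-7) + (1/3)*(-6)) = -48*(7/3 - 2) = -48*1/3 = -16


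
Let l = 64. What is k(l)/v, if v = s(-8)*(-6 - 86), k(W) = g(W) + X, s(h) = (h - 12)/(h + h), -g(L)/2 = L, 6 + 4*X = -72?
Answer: 59/46 ≈ 1.2826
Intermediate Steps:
X = -39/2 (X = -3/2 + (¼)*(-72) = -3/2 - 18 = -39/2 ≈ -19.500)
g(L) = -2*L
s(h) = (-12 + h)/(2*h) (s(h) = (-12 + h)/((2*h)) = (-12 + h)*(1/(2*h)) = (-12 + h)/(2*h))
k(W) = -39/2 - 2*W (k(W) = -2*W - 39/2 = -39/2 - 2*W)
v = -115 (v = ((½)*(-12 - 8)/(-8))*(-6 - 86) = ((½)*(-⅛)*(-20))*(-92) = (5/4)*(-92) = -115)
k(l)/v = (-39/2 - 2*64)/(-115) = (-39/2 - 128)*(-1/115) = -295/2*(-1/115) = 59/46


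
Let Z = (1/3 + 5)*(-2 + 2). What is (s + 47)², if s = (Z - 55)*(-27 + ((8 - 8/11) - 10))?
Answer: 2829124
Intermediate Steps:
Z = 0 (Z = (⅓ + 5)*0 = (16/3)*0 = 0)
s = 1635 (s = (0 - 55)*(-27 + ((8 - 8/11) - 10)) = -55*(-27 + ((8 - 8*1/11) - 10)) = -55*(-27 + ((8 - 8/11) - 10)) = -55*(-27 + (80/11 - 10)) = -55*(-27 - 30/11) = -55*(-327/11) = 1635)
(s + 47)² = (1635 + 47)² = 1682² = 2829124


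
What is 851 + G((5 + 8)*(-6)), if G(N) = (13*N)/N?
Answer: 864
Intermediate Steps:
G(N) = 13
851 + G((5 + 8)*(-6)) = 851 + 13 = 864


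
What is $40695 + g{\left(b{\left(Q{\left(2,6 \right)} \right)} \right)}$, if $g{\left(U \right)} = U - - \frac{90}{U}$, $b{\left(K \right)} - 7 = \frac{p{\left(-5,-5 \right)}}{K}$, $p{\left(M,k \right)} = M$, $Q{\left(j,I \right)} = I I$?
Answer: $\frac{362037589}{8892} \approx 40715.0$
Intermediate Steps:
$Q{\left(j,I \right)} = I^{2}$
$b{\left(K \right)} = 7 - \frac{5}{K}$
$g{\left(U \right)} = U + \frac{90}{U}$
$40695 + g{\left(b{\left(Q{\left(2,6 \right)} \right)} \right)} = 40695 + \left(\left(7 - \frac{5}{6^{2}}\right) + \frac{90}{7 - \frac{5}{6^{2}}}\right) = 40695 + \left(\left(7 - \frac{5}{36}\right) + \frac{90}{7 - \frac{5}{36}}\right) = 40695 + \left(\frac{247}{36} + \frac{90}{\frac{247}{36}}\right) = 40695 + \left(\frac{247}{36} + 90 \cdot \frac{36}{247}\right) = 40695 + \left(\frac{247}{36} + \frac{3240}{247}\right) = 40695 + \frac{177649}{8892} = \frac{362037589}{8892}$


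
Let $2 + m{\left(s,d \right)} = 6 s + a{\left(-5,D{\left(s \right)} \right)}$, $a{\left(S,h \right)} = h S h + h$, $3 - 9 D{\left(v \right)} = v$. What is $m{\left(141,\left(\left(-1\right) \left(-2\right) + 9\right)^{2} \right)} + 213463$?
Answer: $\frac{1918045}{9} \approx 2.1312 \cdot 10^{5}$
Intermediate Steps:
$D{\left(v \right)} = \frac{1}{3} - \frac{v}{9}$
$a{\left(S,h \right)} = h + S h^{2}$ ($a{\left(S,h \right)} = S h h + h = S h^{2} + h = h + S h^{2}$)
$m{\left(s,d \right)} = -2 + 6 s + \left(- \frac{2}{3} + \frac{5 s}{9}\right) \left(\frac{1}{3} - \frac{s}{9}\right)$ ($m{\left(s,d \right)} = -2 + \left(6 s + \left(\frac{1}{3} - \frac{s}{9}\right) \left(1 - 5 \left(\frac{1}{3} - \frac{s}{9}\right)\right)\right) = -2 + \left(6 s + \left(\frac{1}{3} - \frac{s}{9}\right) \left(1 + \left(- \frac{5}{3} + \frac{5 s}{9}\right)\right)\right) = -2 + \left(6 s + \left(\frac{1}{3} - \frac{s}{9}\right) \left(- \frac{2}{3} + \frac{5 s}{9}\right)\right) = -2 + \left(6 s + \left(- \frac{2}{3} + \frac{5 s}{9}\right) \left(\frac{1}{3} - \frac{s}{9}\right)\right) = -2 + 6 s + \left(- \frac{2}{3} + \frac{5 s}{9}\right) \left(\frac{1}{3} - \frac{s}{9}\right)$)
$m{\left(141,\left(\left(-1\right) \left(-2\right) + 9\right)^{2} \right)} + 213463 = \left(- \frac{20}{9} - \frac{5 \cdot 141^{2}}{81} + \frac{169}{27} \cdot 141\right) + 213463 = \left(- \frac{20}{9} - \frac{11045}{9} + \frac{7943}{9}\right) + 213463 = - \frac{3122}{9} + 213463 = \frac{1918045}{9}$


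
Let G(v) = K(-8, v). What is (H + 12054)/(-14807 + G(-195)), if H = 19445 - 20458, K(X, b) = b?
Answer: -11041/15002 ≈ -0.73597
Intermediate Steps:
G(v) = v
H = -1013
(H + 12054)/(-14807 + G(-195)) = (-1013 + 12054)/(-14807 - 195) = 11041/(-15002) = 11041*(-1/15002) = -11041/15002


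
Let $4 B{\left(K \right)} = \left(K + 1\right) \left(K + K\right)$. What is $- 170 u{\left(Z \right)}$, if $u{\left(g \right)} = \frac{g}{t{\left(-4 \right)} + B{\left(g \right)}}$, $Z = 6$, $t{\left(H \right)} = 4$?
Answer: $- \frac{204}{5} \approx -40.8$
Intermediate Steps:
$B{\left(K \right)} = \frac{K \left(1 + K\right)}{2}$ ($B{\left(K \right)} = \frac{\left(K + 1\right) \left(K + K\right)}{4} = \frac{\left(1 + K\right) 2 K}{4} = \frac{2 K \left(1 + K\right)}{4} = \frac{K \left(1 + K\right)}{2}$)
$u{\left(g \right)} = \frac{g}{4 + \frac{g \left(1 + g\right)}{2}}$
$- 170 u{\left(Z \right)} = - 170 \cdot 2 \cdot 6 \frac{1}{8 + 6 \left(1 + 6\right)} = - 170 \cdot 2 \cdot 6 \frac{1}{8 + 6 \cdot 7} = - 170 \cdot 2 \cdot 6 \frac{1}{8 + 42} = - 170 \cdot 2 \cdot 6 \cdot \frac{1}{50} = \left(-170\right) \frac{6}{25} = - \frac{204}{5}$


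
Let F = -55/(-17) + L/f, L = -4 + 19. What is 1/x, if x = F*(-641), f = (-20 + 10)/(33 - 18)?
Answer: 34/419855 ≈ 8.0980e-5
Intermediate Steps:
f = -⅔ (f = -10/15 = -10*1/15 = -⅔ ≈ -0.66667)
L = 15
F = -655/34 (F = -55/(-17) + 15/(-⅔) = -55*(-1/17) + 15*(-3/2) = 55/17 - 45/2 = -655/34 ≈ -19.265)
x = 419855/34 (x = -655/34*(-641) = 419855/34 ≈ 12349.)
1/x = 1/(419855/34) = 34/419855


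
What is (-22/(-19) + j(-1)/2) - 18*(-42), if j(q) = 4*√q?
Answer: 14386/19 + 2*I ≈ 757.16 + 2.0*I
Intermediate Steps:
(-22/(-19) + j(-1)/2) - 18*(-42) = (-22/(-19) + (4*√(-1))/2) - 18*(-42) = (-22*(-1/19) + (4*I)*(½)) + 756 = (22/19 + 2*I) + 756 = 14386/19 + 2*I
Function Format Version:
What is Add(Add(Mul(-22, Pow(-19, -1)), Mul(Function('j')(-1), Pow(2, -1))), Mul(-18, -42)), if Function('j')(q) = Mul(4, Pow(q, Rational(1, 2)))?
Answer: Add(Rational(14386, 19), Mul(2, I)) ≈ Add(757.16, Mul(2.0000, I))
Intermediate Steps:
Add(Add(Mul(-22, Pow(-19, -1)), Mul(Function('j')(-1), Pow(2, -1))), Mul(-18, -42)) = Add(Add(Mul(-22, Pow(-19, -1)), Mul(Mul(4, Pow(-1, Rational(1, 2))), Pow(2, -1))), Mul(-18, -42)) = Add(Add(Mul(-22, Rational(-1, 19)), Mul(Mul(4, I), Rational(1, 2))), 756) = Add(Add(Rational(22, 19), Mul(2, I)), 756) = Add(Rational(14386, 19), Mul(2, I))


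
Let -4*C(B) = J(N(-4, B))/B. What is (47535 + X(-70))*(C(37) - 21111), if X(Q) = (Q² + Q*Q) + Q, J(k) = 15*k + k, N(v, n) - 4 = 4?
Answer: -44731924835/37 ≈ -1.2090e+9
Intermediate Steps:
N(v, n) = 8 (N(v, n) = 4 + 4 = 8)
J(k) = 16*k
X(Q) = Q + 2*Q² (X(Q) = (Q² + Q²) + Q = 2*Q² + Q = Q + 2*Q²)
C(B) = -32/B (C(B) = -16*8/(4*B) = -32/B)
(47535 + X(-70))*(C(37) - 21111) = (47535 - 70*(1 + 2*(-70)))*(-32/37 - 21111) = (47535 - 70*(1 - 140))*(-32*1/37 - 21111) = (47535 - 70*(-139))*(-32/37 - 21111) = (47535 + 9730)*(-781139/37) = 57265*(-781139/37) = -44731924835/37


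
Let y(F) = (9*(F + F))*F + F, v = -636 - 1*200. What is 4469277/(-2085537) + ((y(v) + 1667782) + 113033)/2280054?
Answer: 6586113857167/1585045659666 ≈ 4.1552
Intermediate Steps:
v = -836 (v = -636 - 200 = -836)
y(F) = F + 18*F**2 (y(F) = (9*(2*F))*F + F = (18*F)*F + F = 18*F**2 + F = F + 18*F**2)
4469277/(-2085537) + ((y(v) + 1667782) + 113033)/2280054 = 4469277/(-2085537) + ((-836*(1 + 18*(-836)) + 1667782) + 113033)/2280054 = 4469277*(-1/2085537) + ((-836*(1 - 15048) + 1667782) + 113033)*(1/2280054) = -1489759/695179 + ((-836*(-15047) + 1667782) + 113033)*(1/2280054) = -1489759/695179 + ((12579292 + 1667782) + 113033)*(1/2280054) = -1489759/695179 + (14247074 + 113033)*(1/2280054) = -1489759/695179 + 14360107*(1/2280054) = -1489759/695179 + 14360107/2280054 = 6586113857167/1585045659666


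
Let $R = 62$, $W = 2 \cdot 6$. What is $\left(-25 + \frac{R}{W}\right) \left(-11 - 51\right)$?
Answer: $\frac{3689}{3} \approx 1229.7$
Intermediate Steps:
$W = 12$
$\left(-25 + \frac{R}{W}\right) \left(-11 - 51\right) = \left(-25 + \frac{62}{12}\right) \left(-11 - 51\right) = \left(-25 + 62 \cdot \frac{1}{12}\right) \left(-62\right) = \left(-25 + \frac{31}{6}\right) \left(-62\right) = \left(- \frac{119}{6}\right) \left(-62\right) = \frac{3689}{3}$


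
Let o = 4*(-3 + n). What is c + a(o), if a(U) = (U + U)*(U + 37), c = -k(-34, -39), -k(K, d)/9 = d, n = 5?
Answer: 369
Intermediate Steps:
k(K, d) = -9*d
c = -351 (c = -(-9)*(-39) = -1*351 = -351)
o = 8 (o = 4*(-3 + 5) = 4*2 = 8)
a(U) = 2*U*(37 + U) (a(U) = (2*U)*(37 + U) = 2*U*(37 + U))
c + a(o) = -351 + 2*8*(37 + 8) = -351 + 2*8*45 = -351 + 720 = 369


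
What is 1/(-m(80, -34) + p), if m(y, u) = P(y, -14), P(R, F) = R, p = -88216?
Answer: -1/88296 ≈ -1.1326e-5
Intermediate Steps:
m(y, u) = y
1/(-m(80, -34) + p) = 1/(-1*80 - 88216) = 1/(-80 - 88216) = 1/(-88296) = -1/88296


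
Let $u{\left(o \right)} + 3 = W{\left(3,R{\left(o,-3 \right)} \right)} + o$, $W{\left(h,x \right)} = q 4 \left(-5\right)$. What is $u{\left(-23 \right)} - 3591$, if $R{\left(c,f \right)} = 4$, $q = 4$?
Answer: $-3697$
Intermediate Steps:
$W{\left(h,x \right)} = -80$ ($W{\left(h,x \right)} = 4 \cdot 4 \left(-5\right) = 16 \left(-5\right) = -80$)
$u{\left(o \right)} = -83 + o$ ($u{\left(o \right)} = -3 + \left(-80 + o\right) = -83 + o$)
$u{\left(-23 \right)} - 3591 = \left(-83 - 23\right) - 3591 = -106 - 3591 = -3697$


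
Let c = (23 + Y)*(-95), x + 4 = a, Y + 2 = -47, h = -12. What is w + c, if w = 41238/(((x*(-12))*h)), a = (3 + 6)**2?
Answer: 1523811/616 ≈ 2473.7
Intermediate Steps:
Y = -49 (Y = -2 - 47 = -49)
a = 81 (a = 9**2 = 81)
x = 77 (x = -4 + 81 = 77)
c = 2470 (c = (23 - 49)*(-95) = -26*(-95) = 2470)
w = 2291/616 (w = 41238/(((77*(-12))*(-12))) = 41238/((-924*(-12))) = 41238/11088 = 41238*(1/11088) = 2291/616 ≈ 3.7192)
w + c = 2291/616 + 2470 = 1523811/616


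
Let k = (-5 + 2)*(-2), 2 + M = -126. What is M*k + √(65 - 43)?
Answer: -768 + √22 ≈ -763.31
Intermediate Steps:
M = -128 (M = -2 - 126 = -128)
k = 6 (k = -3*(-2) = 6)
M*k + √(65 - 43) = -128*6 + √(65 - 43) = -768 + √22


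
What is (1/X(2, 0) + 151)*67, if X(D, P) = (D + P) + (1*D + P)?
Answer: 40535/4 ≈ 10134.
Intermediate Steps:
X(D, P) = 2*D + 2*P (X(D, P) = (D + P) + (D + P) = 2*D + 2*P)
(1/X(2, 0) + 151)*67 = (1/(2*2 + 2*0) + 151)*67 = (1/(4 + 0) + 151)*67 = (1/4 + 151)*67 = (¼ + 151)*67 = (605/4)*67 = 40535/4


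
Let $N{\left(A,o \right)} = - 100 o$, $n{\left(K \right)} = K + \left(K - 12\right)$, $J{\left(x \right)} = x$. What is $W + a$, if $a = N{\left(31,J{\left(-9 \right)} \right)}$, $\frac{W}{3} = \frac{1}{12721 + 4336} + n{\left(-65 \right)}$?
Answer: $\frac{8085021}{17057} \approx 474.0$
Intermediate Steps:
$n{\left(K \right)} = -12 + 2 K$ ($n{\left(K \right)} = K + \left(-12 + K\right) = -12 + 2 K$)
$W = - \frac{7266279}{17057}$ ($W = 3 \left(\frac{1}{12721 + 4336} + \left(-12 + 2 \left(-65\right)\right)\right) = 3 \left(\frac{1}{17057} - 142\right) = 3 \left(- \frac{2422093}{17057}\right) = - \frac{7266279}{17057} \approx -426.0$)
$a = 900$ ($a = \left(-100\right) \left(-9\right) = 900$)
$W + a = - \frac{7266279}{17057} + 900 = \frac{8085021}{17057}$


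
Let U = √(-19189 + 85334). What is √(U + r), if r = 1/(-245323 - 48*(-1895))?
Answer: √(-154363 + 23827935769*√66145)/154363 ≈ 16.037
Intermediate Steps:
U = √66145 ≈ 257.19
r = -1/154363 (r = 1/(-245323 + 90960) = 1/(-154363) = -1/154363 ≈ -6.4782e-6)
√(U + r) = √(√66145 - 1/154363) = √(-1/154363 + √66145)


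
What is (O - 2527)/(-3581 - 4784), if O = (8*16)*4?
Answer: 403/1673 ≈ 0.24088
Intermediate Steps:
O = 512 (O = 128*4 = 512)
(O - 2527)/(-3581 - 4784) = (512 - 2527)/(-3581 - 4784) = -2015/(-8365) = -2015*(-1/8365) = 403/1673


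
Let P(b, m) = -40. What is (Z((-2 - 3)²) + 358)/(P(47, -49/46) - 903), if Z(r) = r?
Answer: -383/943 ≈ -0.40615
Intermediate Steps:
(Z((-2 - 3)²) + 358)/(P(47, -49/46) - 903) = ((-2 - 3)² + 358)/(-40 - 903) = ((-5)² + 358)/(-943) = (25 + 358)*(-1/943) = 383*(-1/943) = -383/943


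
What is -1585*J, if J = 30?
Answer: -47550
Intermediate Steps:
-1585*J = -1585*30 = -47550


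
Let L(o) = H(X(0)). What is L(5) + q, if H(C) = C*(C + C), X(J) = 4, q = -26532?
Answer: -26500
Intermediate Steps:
H(C) = 2*C² (H(C) = C*(2*C) = 2*C²)
L(o) = 32 (L(o) = 2*4² = 2*16 = 32)
L(5) + q = 32 - 26532 = -26500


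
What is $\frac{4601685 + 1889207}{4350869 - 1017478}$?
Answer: $\frac{6490892}{3333391} \approx 1.9472$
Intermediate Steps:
$\frac{4601685 + 1889207}{4350869 - 1017478} = \frac{6490892}{4350869 + \left(-1354096 + 336618\right)} = \frac{6490892}{4350869 - 1017478} = \frac{6490892}{3333391}$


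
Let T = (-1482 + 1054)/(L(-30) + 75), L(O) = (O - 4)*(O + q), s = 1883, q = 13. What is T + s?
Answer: 1229171/653 ≈ 1882.3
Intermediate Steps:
L(O) = (-4 + O)*(13 + O) (L(O) = (O - 4)*(O + 13) = (-4 + O)*(13 + O))
T = -428/653 (T = (-1482 + 1054)/((-52 + (-30)² + 9*(-30)) + 75) = -428/((-52 + 900 - 270) + 75) = -428/(578 + 75) = -428/653 ≈ -0.65544)
T + s = -428/653 + 1883 = 1229171/653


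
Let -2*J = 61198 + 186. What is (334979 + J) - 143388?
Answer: 160899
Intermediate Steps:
J = -30692 (J = -(61198 + 186)/2 = -½*61384 = -30692)
(334979 + J) - 143388 = (334979 - 30692) - 143388 = 304287 - 143388 = 160899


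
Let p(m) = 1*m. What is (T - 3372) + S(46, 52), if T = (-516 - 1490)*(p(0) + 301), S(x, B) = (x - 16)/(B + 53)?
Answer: -4250244/7 ≈ -6.0718e+5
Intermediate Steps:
S(x, B) = (-16 + x)/(53 + B)
p(m) = m
T = -603806 (T = (-516 - 1490)*(0 + 301) = -2006*301 = -603806)
(T - 3372) + S(46, 52) = (-603806 - 3372) + (-16 + 46)/(53 + 52) = -607178 + 30/105 = -607178 + (1/105)*30 = -607178 + 2/7 = -4250244/7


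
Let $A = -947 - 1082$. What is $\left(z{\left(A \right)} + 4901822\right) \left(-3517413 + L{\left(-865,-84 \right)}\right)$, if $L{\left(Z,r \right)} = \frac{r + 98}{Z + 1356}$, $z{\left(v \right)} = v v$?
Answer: $- \frac{15575679850838847}{491} \approx -3.1722 \cdot 10^{13}$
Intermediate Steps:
$A = -2029$
$z{\left(v \right)} = v^{2}$
$L{\left(Z,r \right)} = \frac{98 + r}{1356 + Z}$
$\left(z{\left(A \right)} + 4901822\right) \left(-3517413 + L{\left(-865,-84 \right)}\right) = \left(\left(-2029\right)^{2} + 4901822\right) \left(-3517413 + \frac{98 - 84}{1356 - 865}\right) = \left(4116841 + 4901822\right) \left(-3517413 + \frac{1}{491} \cdot 14\right) = 9018663 \left(-3517413 + \frac{1}{491} \cdot 14\right) = 9018663 \left(-3517413 + \frac{14}{491}\right) = 9018663 \left(- \frac{1727049769}{491}\right) = - \frac{15575679850838847}{491}$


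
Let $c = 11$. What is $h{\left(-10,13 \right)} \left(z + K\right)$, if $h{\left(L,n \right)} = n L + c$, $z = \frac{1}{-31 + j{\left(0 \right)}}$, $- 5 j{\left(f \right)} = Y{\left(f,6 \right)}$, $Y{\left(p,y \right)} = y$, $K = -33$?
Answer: $\frac{90406}{23} \approx 3930.7$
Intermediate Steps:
$j{\left(f \right)} = - \frac{6}{5}$ ($j{\left(f \right)} = \left(- \frac{1}{5}\right) 6 = - \frac{6}{5}$)
$z = - \frac{5}{161}$ ($z = \frac{1}{-31 - \frac{6}{5}} = \frac{1}{- \frac{161}{5}} = - \frac{5}{161} \approx -0.031056$)
$h{\left(L,n \right)} = 11 + L n$ ($h{\left(L,n \right)} = n L + 11 = L n + 11 = 11 + L n$)
$h{\left(-10,13 \right)} \left(z + K\right) = \left(11 - 130\right) \left(- \frac{5}{161} - 33\right) = \left(11 - 130\right) \left(- \frac{5318}{161}\right) = \left(-119\right) \left(- \frac{5318}{161}\right) = \frac{90406}{23}$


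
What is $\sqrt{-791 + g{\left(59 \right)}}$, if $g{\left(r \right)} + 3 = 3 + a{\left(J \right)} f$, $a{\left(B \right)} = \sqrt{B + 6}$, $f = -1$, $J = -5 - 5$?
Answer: $\sqrt{-791 - 2 i} \approx 0.03556 - 28.125 i$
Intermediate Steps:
$J = -10$
$a{\left(B \right)} = \sqrt{6 + B}$
$g{\left(r \right)} = - 2 i$ ($g{\left(r \right)} = -3 + \left(3 + \sqrt{6 - 10} \left(-1\right)\right) = -3 + \left(3 + \sqrt{-4} \left(-1\right)\right) = -3 + \left(3 + 2 i \left(-1\right)\right) = -3 + \left(3 - 2 i\right) = - 2 i$)
$\sqrt{-791 + g{\left(59 \right)}} = \sqrt{-791 - 2 i}$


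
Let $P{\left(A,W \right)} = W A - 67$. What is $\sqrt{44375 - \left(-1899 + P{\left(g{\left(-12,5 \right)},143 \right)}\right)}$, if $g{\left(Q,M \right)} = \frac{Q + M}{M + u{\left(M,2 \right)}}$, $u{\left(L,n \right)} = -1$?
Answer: $\frac{\sqrt{186365}}{2} \approx 215.85$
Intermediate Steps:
$g{\left(Q,M \right)} = \frac{M + Q}{-1 + M}$ ($g{\left(Q,M \right)} = \frac{Q + M}{M - 1} = \frac{M + Q}{-1 + M}$)
$P{\left(A,W \right)} = -67 + A W$ ($P{\left(A,W \right)} = A W - 67 = -67 + A W$)
$\sqrt{44375 - \left(-1899 + P{\left(g{\left(-12,5 \right)},143 \right)}\right)} = \sqrt{44375 + \left(1899 - \left(-67 + \frac{5 - 12}{-1 + 5} \cdot 143\right)\right)} = \sqrt{44375 + \left(1899 - \left(-67 + \frac{1}{4} \left(-7\right) 143\right)\right)} = \sqrt{44375 + \left(1899 - \left(-67 - \frac{1001}{4}\right)\right)} = \sqrt{44375 + \left(1899 - - \frac{1269}{4}\right)} = \sqrt{44375 + \left(1899 + \frac{1269}{4}\right)} = \sqrt{44375 + \frac{8865}{4}} = \sqrt{\frac{186365}{4}} = \frac{\sqrt{186365}}{2}$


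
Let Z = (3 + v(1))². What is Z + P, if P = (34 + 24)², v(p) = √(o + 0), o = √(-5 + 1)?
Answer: 3379 + 8*I ≈ 3379.0 + 8.0*I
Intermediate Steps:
o = 2*I (o = √(-4) = 2*I ≈ 2.0*I)
v(p) = 1 + I (v(p) = √(2*I + 0) = √(2*I) = 1 + I)
Z = (4 + I)² (Z = (3 + (1 + I))² = (4 + I)² ≈ 15.0 + 8.0*I)
P = 3364 (P = 58² = 3364)
Z + P = (4 + I)² + 3364 = 3364 + (4 + I)²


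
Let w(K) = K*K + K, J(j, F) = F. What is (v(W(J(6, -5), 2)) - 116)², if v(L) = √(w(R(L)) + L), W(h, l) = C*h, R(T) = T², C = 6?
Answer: (116 - √810870)² ≈ 6.1541e+5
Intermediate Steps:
w(K) = K + K² (w(K) = K² + K = K + K²)
W(h, l) = 6*h
v(L) = √(L + L²*(1 + L²)) (v(L) = √(L²*(1 + L²) + L) = √(L + L²*(1 + L²)))
(v(W(J(6, -5), 2)) - 116)² = (√((6*(-5))*(1 + 6*(-5) + (6*(-5))³)) - 116)² = (√(-30*(1 - 30 + (-30)³)) - 116)² = (√(-30*(1 - 30 - 27000)) - 116)² = (√(-30*(-27029)) - 116)² = (√810870 - 116)² = (-116 + √810870)²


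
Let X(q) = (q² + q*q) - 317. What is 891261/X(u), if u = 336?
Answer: 891261/225475 ≈ 3.9528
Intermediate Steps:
X(q) = -317 + 2*q² (X(q) = (q² + q²) - 317 = 2*q² - 317 = -317 + 2*q²)
891261/X(u) = 891261/(-317 + 2*336²) = 891261/(-317 + 2*112896) = 891261/(-317 + 225792) = 891261/225475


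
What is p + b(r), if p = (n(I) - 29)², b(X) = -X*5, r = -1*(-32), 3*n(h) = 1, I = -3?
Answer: 5956/9 ≈ 661.78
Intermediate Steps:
n(h) = ⅓ (n(h) = (⅓)*1 = ⅓)
r = 32
b(X) = -5*X
p = 7396/9 (p = (⅓ - 29)² = (-86/3)² = 7396/9 ≈ 821.78)
p + b(r) = 7396/9 - 5*32 = 7396/9 - 160 = 5956/9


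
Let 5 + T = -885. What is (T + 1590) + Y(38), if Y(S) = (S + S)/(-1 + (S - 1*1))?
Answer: 6319/9 ≈ 702.11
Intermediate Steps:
T = -890 (T = -5 - 885 = -890)
Y(S) = 2*S/(-2 + S) (Y(S) = (2*S)/(-1 + (S - 1)) = (2*S)/(-1 + (-1 + S)) = (2*S)/(-2 + S) = 2*S/(-2 + S))
(T + 1590) + Y(38) = (-890 + 1590) + 2*38/(-2 + 38) = 700 + 2*38/36 = 700 + 2*38*(1/36) = 700 + 19/9 = 6319/9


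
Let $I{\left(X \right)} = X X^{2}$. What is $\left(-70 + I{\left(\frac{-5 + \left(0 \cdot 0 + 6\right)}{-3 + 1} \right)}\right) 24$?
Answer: $-1683$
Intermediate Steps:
$I{\left(X \right)} = X^{3}$
$\left(-70 + I{\left(\frac{-5 + \left(0 \cdot 0 + 6\right)}{-3 + 1} \right)}\right) 24 = \left(-70 + \left(\frac{-5 + \left(0 \cdot 0 + 6\right)}{-3 + 1}\right)^{3}\right) 24 = \left(-70 + \left(\frac{-5 + \left(0 + 6\right)}{-2}\right)^{3}\right) 24 = \left(-70 + \left(\left(-5 + 6\right) \left(- \frac{1}{2}\right)\right)^{3}\right) 24 = \left(-70 + \left(1 \left(- \frac{1}{2}\right)\right)^{3}\right) 24 = \left(-70 + \left(- \frac{1}{2}\right)^{3}\right) 24 = \left(-70 - \frac{1}{8}\right) 24 = \left(- \frac{561}{8}\right) 24 = -1683$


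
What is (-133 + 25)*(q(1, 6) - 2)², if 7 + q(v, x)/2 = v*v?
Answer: -21168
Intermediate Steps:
q(v, x) = -14 + 2*v² (q(v, x) = -14 + 2*(v*v) = -14 + 2*v²)
(-133 + 25)*(q(1, 6) - 2)² = (-133 + 25)*((-14 + 2*1²) - 2)² = -108*((-14 + 2*1) - 2)² = -108*((-14 + 2) - 2)² = -108*(-12 - 2)² = -108*(-14)² = -108*196 = -21168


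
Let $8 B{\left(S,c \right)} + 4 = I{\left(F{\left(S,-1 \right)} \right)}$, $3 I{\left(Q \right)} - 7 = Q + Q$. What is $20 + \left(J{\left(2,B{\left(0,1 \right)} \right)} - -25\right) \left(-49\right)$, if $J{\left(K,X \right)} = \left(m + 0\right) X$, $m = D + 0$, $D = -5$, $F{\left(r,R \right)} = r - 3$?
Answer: $- \frac{31615}{24} \approx -1317.3$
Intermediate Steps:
$F{\left(r,R \right)} = -3 + r$
$I{\left(Q \right)} = \frac{7}{3} + \frac{2 Q}{3}$ ($I{\left(Q \right)} = \frac{7}{3} + \frac{Q + Q}{3} = \frac{7}{3} + \frac{2 Q}{3}$)
$B{\left(S,c \right)} = - \frac{11}{24} + \frac{S}{12}$ ($B{\left(S,c \right)} = - \frac{1}{2} + \frac{\frac{7}{3} + \frac{2 \left(-3 + S\right)}{3}}{8} = - \frac{1}{2} + \frac{\frac{7}{3} + \left(-2 + \frac{2 S}{3}\right)}{8} = - \frac{1}{2} + \frac{\frac{1}{3} + \frac{2 S}{3}}{8} = - \frac{1}{2} + \left(\frac{1}{24} + \frac{S}{12}\right) = - \frac{11}{24} + \frac{S}{12}$)
$m = -5$ ($m = -5 + 0 = -5$)
$J{\left(K,X \right)} = - 5 X$ ($J{\left(K,X \right)} = \left(-5 + 0\right) X = - 5 X$)
$20 + \left(J{\left(2,B{\left(0,1 \right)} \right)} - -25\right) \left(-49\right) = 20 + \left(- 5 \left(- \frac{11}{24} + \frac{1}{12} \cdot 0\right) - -25\right) \left(-49\right) = 20 + \left(- 5 \left(- \frac{11}{24} + 0\right) + 25\right) \left(-49\right) = 20 + \left(\left(-5\right) \left(- \frac{11}{24}\right) + 25\right) \left(-49\right) = 20 + \left(\frac{55}{24} + 25\right) \left(-49\right) = 20 + \frac{655}{24} \left(-49\right) = 20 - \frac{32095}{24} = - \frac{31615}{24}$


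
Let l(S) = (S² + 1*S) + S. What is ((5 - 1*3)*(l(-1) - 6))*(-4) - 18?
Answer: 38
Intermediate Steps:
l(S) = S² + 2*S (l(S) = (S² + S) + S = (S + S²) + S = S² + 2*S)
((5 - 1*3)*(l(-1) - 6))*(-4) - 18 = ((5 - 1*3)*(-(2 - 1) - 6))*(-4) - 18 = ((5 - 3)*(-1*1 - 6))*(-4) - 18 = (2*(-1 - 6))*(-4) - 18 = (2*(-7))*(-4) - 18 = -14*(-4) - 18 = 56 - 18 = 38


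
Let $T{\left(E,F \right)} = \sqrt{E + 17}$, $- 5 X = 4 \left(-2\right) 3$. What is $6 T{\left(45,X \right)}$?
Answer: $6 \sqrt{62} \approx 47.244$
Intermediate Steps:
$X = \frac{24}{5}$ ($X = - \frac{4 \left(-2\right) 3}{5} = - \frac{\left(-8\right) 3}{5} = \left(- \frac{1}{5}\right) \left(-24\right) = \frac{24}{5} \approx 4.8$)
$T{\left(E,F \right)} = \sqrt{17 + E}$
$6 T{\left(45,X \right)} = 6 \sqrt{17 + 45} = 6 \sqrt{62}$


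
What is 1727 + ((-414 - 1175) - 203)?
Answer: -65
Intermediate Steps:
1727 + ((-414 - 1175) - 203) = 1727 + (-1589 - 203) = 1727 - 1792 = -65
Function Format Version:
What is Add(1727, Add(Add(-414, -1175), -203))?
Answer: -65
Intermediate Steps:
Add(1727, Add(Add(-414, -1175), -203)) = Add(1727, Add(-1589, -203)) = Add(1727, -1792) = -65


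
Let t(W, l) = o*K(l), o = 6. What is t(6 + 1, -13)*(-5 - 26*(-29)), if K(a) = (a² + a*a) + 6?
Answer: 1545936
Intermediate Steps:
K(a) = 6 + 2*a² (K(a) = (a² + a²) + 6 = 2*a² + 6 = 6 + 2*a²)
t(W, l) = 36 + 12*l² (t(W, l) = 6*(6 + 2*l²) = 36 + 12*l²)
t(6 + 1, -13)*(-5 - 26*(-29)) = (36 + 12*(-13)²)*(-5 - 26*(-29)) = (36 + 12*169)*(-5 + 754) = (36 + 2028)*749 = 2064*749 = 1545936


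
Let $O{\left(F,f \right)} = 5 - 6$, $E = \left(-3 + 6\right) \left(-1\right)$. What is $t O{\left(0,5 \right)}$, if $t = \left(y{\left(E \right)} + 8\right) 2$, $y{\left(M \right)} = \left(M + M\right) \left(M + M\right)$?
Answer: $-88$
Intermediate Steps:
$E = -3$ ($E = 3 \left(-1\right) = -3$)
$y{\left(M \right)} = 4 M^{2}$ ($y{\left(M \right)} = 2 M 2 M = 4 M^{2}$)
$t = 88$ ($t = \left(4 \left(-3\right)^{2} + 8\right) 2 = \left(4 \cdot 9 + 8\right) 2 = \left(36 + 8\right) 2 = 44 \cdot 2 = 88$)
$O{\left(F,f \right)} = -1$ ($O{\left(F,f \right)} = 5 - 6 = -1$)
$t O{\left(0,5 \right)} = 88 \left(-1\right) = -88$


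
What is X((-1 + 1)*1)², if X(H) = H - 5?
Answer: 25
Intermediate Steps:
X(H) = -5 + H
X((-1 + 1)*1)² = (-5 + (-1 + 1)*1)² = (-5 + 0*1)² = (-5 + 0)² = (-5)² = 25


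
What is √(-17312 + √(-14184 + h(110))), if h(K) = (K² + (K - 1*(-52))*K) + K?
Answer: √(-17312 + √15846) ≈ 131.1*I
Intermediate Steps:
h(K) = K + K² + K*(52 + K) (h(K) = (K² + (K + 52)*K) + K = (K² + (52 + K)*K) + K = (K² + K*(52 + K)) + K = K + K² + K*(52 + K))
√(-17312 + √(-14184 + h(110))) = √(-17312 + √(-14184 + 110*(53 + 2*110))) = √(-17312 + √(-14184 + 110*(53 + 220))) = √(-17312 + √(-14184 + 110*273)) = √(-17312 + √(-14184 + 30030)) = √(-17312 + √15846)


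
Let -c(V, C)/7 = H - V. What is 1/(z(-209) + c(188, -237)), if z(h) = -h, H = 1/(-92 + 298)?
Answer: 206/314143 ≈ 0.00065575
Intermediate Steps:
H = 1/206 ≈ 0.0048544
c(V, C) = -7/206 + 7*V (c(V, C) = -7*(1/206 - V) = -7/206 + 7*V)
1/(z(-209) + c(188, -237)) = 1/(-1*(-209) + (-7/206 + 7*188)) = 1/(209 + (-7/206 + 1316)) = 1/(209 + 271089/206) = 1/(314143/206) = 206/314143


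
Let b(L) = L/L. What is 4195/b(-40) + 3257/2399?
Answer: 10067062/2399 ≈ 4196.4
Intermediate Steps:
b(L) = 1
4195/b(-40) + 3257/2399 = 4195/1 + 3257/2399 = 4195*1 + 3257*(1/2399) = 4195 + 3257/2399 = 10067062/2399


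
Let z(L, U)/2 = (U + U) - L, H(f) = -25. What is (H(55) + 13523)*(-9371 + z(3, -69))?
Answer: -130296194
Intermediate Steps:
z(L, U) = -2*L + 4*U (z(L, U) = 2*((U + U) - L) = 2*(2*U - L) = 2*(-L + 2*U) = -2*L + 4*U)
(H(55) + 13523)*(-9371 + z(3, -69)) = (-25 + 13523)*(-9371 + (-2*3 + 4*(-69))) = 13498*(-9371 + (-6 - 276)) = 13498*(-9371 - 282) = 13498*(-9653) = -130296194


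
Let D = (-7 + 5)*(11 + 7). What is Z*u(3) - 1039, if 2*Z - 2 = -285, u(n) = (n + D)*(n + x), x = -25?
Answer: -103768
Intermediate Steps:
D = -36 (D = -2*18 = -36)
u(n) = (-36 + n)*(-25 + n) (u(n) = (n - 36)*(n - 25) = (-36 + n)*(-25 + n))
Z = -283/2 (Z = 1 + (½)*(-285) = 1 - 285/2 = -283/2 ≈ -141.50)
Z*u(3) - 1039 = -283*(900 + 3² - 61*3)/2 - 1039 = -283*(900 + 9 - 183)/2 - 1039 = -283/2*726 - 1039 = -102729 - 1039 = -103768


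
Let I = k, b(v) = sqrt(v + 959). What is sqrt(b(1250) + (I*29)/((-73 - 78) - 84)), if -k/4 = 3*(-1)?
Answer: sqrt(2513795)/235 ≈ 6.7468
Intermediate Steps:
b(v) = sqrt(959 + v)
k = 12 (k = -12*(-1) = -4*(-3) = 12)
I = 12
sqrt(b(1250) + (I*29)/((-73 - 78) - 84)) = sqrt(sqrt(959 + 1250) + (12*29)/((-73 - 78) - 84)) = sqrt(sqrt(2209) + 348/(-151 - 84)) = sqrt(47 + 348/(-235)) = sqrt(47 + 348*(-1/235)) = sqrt(47 - 348/235) = sqrt(10697/235) = sqrt(2513795)/235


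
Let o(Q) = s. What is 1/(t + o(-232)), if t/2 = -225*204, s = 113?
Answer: -1/91687 ≈ -1.0907e-5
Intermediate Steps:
o(Q) = 113
t = -91800 (t = 2*(-225*204) = 2*(-45900) = -91800)
1/(t + o(-232)) = 1/(-91800 + 113) = 1/(-91687) = -1/91687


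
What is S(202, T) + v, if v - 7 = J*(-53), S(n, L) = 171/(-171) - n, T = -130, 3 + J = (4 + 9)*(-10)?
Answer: 6853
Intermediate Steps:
J = -133 (J = -3 + (4 + 9)*(-10) = -3 + 13*(-10) = -3 - 130 = -133)
S(n, L) = -1 - n (S(n, L) = 171*(-1/171) - n = -1 - n)
v = 7056 (v = 7 - 133*(-53) = 7 + 7049 = 7056)
S(202, T) + v = (-1 - 1*202) + 7056 = (-1 - 202) + 7056 = -203 + 7056 = 6853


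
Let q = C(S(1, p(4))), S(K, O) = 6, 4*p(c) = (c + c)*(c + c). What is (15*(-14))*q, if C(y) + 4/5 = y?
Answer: -1092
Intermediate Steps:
p(c) = c² (p(c) = ((c + c)*(c + c))/4 = ((2*c)*(2*c))/4 = (4*c²)/4 = c²)
C(y) = -⅘ + y
q = 26/5 (q = -⅘ + 6 = 26/5 ≈ 5.2000)
(15*(-14))*q = (15*(-14))*(26/5) = -210*26/5 = -1092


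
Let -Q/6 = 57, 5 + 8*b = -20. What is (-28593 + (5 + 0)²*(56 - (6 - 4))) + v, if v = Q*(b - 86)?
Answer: 12951/4 ≈ 3237.8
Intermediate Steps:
b = -25/8 (b = -5/8 + (⅛)*(-20) = -5/8 - 5/2 = -25/8 ≈ -3.1250)
Q = -342 (Q = -6*57 = -342)
v = 121923/4 (v = -342*(-25/8 - 86) = -342*(-713/8) = 121923/4 ≈ 30481.)
(-28593 + (5 + 0)²*(56 - (6 - 4))) + v = (-28593 + (5 + 0)²*(56 - (6 - 4))) + 121923/4 = (-28593 + 5²*(56 - 1*2)) + 121923/4 = (-28593 + 25*(56 - 2)) + 121923/4 = (-28593 + 25*54) + 121923/4 = (-28593 + 1350) + 121923/4 = -27243 + 121923/4 = 12951/4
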